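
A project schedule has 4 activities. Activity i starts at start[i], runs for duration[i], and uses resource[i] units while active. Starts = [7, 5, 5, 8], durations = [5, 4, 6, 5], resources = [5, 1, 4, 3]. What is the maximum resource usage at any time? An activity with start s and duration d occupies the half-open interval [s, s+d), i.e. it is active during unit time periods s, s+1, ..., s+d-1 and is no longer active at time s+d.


Each activity i is active on [start_i, start_i + duration_i).
Compute total resource usage per time slot:
  t=0: active resources = [], total = 0
  t=1: active resources = [], total = 0
  t=2: active resources = [], total = 0
  t=3: active resources = [], total = 0
  t=4: active resources = [], total = 0
  t=5: active resources = [1, 4], total = 5
  t=6: active resources = [1, 4], total = 5
  t=7: active resources = [5, 1, 4], total = 10
  t=8: active resources = [5, 1, 4, 3], total = 13
  t=9: active resources = [5, 4, 3], total = 12
  t=10: active resources = [5, 4, 3], total = 12
  t=11: active resources = [5, 3], total = 8
  t=12: active resources = [3], total = 3
Peak resource demand = 13

13


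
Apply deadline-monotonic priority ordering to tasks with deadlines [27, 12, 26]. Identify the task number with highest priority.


Sort tasks by relative deadline (ascending):
  Task 2: deadline = 12
  Task 3: deadline = 26
  Task 1: deadline = 27
Priority order (highest first): [2, 3, 1]
Highest priority task = 2

2


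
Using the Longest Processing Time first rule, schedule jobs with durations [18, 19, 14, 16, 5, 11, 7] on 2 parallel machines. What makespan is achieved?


Sort jobs in decreasing order (LPT): [19, 18, 16, 14, 11, 7, 5]
Assign each job to the least loaded machine:
  Machine 1: jobs [19, 14, 11], load = 44
  Machine 2: jobs [18, 16, 7, 5], load = 46
Makespan = max load = 46

46


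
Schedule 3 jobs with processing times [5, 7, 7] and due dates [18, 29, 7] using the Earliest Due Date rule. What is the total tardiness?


Sort by due date (EDD order): [(7, 7), (5, 18), (7, 29)]
Compute completion times and tardiness:
  Job 1: p=7, d=7, C=7, tardiness=max(0,7-7)=0
  Job 2: p=5, d=18, C=12, tardiness=max(0,12-18)=0
  Job 3: p=7, d=29, C=19, tardiness=max(0,19-29)=0
Total tardiness = 0

0


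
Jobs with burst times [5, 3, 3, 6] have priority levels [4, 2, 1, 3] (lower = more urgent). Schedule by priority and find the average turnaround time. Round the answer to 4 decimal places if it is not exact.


Sort by priority (ascending = highest first):
Order: [(1, 3), (2, 3), (3, 6), (4, 5)]
Completion times:
  Priority 1, burst=3, C=3
  Priority 2, burst=3, C=6
  Priority 3, burst=6, C=12
  Priority 4, burst=5, C=17
Average turnaround = 38/4 = 9.5

9.5


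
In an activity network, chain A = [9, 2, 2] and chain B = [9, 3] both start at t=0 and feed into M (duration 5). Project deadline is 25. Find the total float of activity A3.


Forward pass: ES(A3) = sum of predecessors on chain A = 11
EF = ES + duration = 11 + 2 = 13
Backward pass: LF(M) = deadline = 25; LS(M) = 25 - 5 = 20
LF(A3) = LS(M) - sum(successors on chain A) = 20 - 0 = 20
LS = LF - duration = 20 - 2 = 18
Total float = LS - ES = 18 - 11 = 7

7


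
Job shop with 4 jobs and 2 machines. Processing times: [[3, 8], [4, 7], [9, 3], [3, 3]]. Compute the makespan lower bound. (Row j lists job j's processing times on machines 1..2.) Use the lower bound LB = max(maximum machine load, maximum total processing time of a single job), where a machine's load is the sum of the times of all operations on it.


Machine loads:
  Machine 1: 3 + 4 + 9 + 3 = 19
  Machine 2: 8 + 7 + 3 + 3 = 21
Max machine load = 21
Job totals:
  Job 1: 11
  Job 2: 11
  Job 3: 12
  Job 4: 6
Max job total = 12
Lower bound = max(21, 12) = 21

21


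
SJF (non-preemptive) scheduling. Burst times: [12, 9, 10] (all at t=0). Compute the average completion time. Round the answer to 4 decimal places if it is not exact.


SJF order (ascending): [9, 10, 12]
Completion times:
  Job 1: burst=9, C=9
  Job 2: burst=10, C=19
  Job 3: burst=12, C=31
Average completion = 59/3 = 19.6667

19.6667


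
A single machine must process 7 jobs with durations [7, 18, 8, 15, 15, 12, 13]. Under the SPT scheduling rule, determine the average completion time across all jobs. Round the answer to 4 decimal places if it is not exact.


Sort jobs by processing time (SPT order): [7, 8, 12, 13, 15, 15, 18]
Compute completion times sequentially:
  Job 1: processing = 7, completes at 7
  Job 2: processing = 8, completes at 15
  Job 3: processing = 12, completes at 27
  Job 4: processing = 13, completes at 40
  Job 5: processing = 15, completes at 55
  Job 6: processing = 15, completes at 70
  Job 7: processing = 18, completes at 88
Sum of completion times = 302
Average completion time = 302/7 = 43.1429

43.1429


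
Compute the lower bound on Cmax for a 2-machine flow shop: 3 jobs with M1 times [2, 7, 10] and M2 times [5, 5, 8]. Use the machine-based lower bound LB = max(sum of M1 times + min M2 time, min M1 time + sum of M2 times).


LB1 = sum(M1 times) + min(M2 times) = 19 + 5 = 24
LB2 = min(M1 times) + sum(M2 times) = 2 + 18 = 20
Lower bound = max(LB1, LB2) = max(24, 20) = 24

24


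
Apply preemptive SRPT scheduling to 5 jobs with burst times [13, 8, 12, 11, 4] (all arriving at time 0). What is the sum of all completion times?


Since all jobs arrive at t=0, SRPT equals SPT ordering.
SPT order: [4, 8, 11, 12, 13]
Completion times:
  Job 1: p=4, C=4
  Job 2: p=8, C=12
  Job 3: p=11, C=23
  Job 4: p=12, C=35
  Job 5: p=13, C=48
Total completion time = 4 + 12 + 23 + 35 + 48 = 122

122


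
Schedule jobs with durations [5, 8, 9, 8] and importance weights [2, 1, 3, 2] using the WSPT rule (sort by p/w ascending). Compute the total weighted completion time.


Compute p/w ratios and sort ascending (WSPT): [(5, 2), (9, 3), (8, 2), (8, 1)]
Compute weighted completion times:
  Job (p=5,w=2): C=5, w*C=2*5=10
  Job (p=9,w=3): C=14, w*C=3*14=42
  Job (p=8,w=2): C=22, w*C=2*22=44
  Job (p=8,w=1): C=30, w*C=1*30=30
Total weighted completion time = 126

126


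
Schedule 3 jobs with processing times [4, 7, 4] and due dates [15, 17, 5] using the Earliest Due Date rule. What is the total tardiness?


Sort by due date (EDD order): [(4, 5), (4, 15), (7, 17)]
Compute completion times and tardiness:
  Job 1: p=4, d=5, C=4, tardiness=max(0,4-5)=0
  Job 2: p=4, d=15, C=8, tardiness=max(0,8-15)=0
  Job 3: p=7, d=17, C=15, tardiness=max(0,15-17)=0
Total tardiness = 0

0


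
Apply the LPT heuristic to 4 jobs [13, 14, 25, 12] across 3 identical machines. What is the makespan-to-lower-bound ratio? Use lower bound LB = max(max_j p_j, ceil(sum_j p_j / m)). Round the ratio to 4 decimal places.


LPT order: [25, 14, 13, 12]
Machine loads after assignment: [25, 14, 25]
LPT makespan = 25
Lower bound = max(max_job, ceil(total/3)) = max(25, 22) = 25
Ratio = 25 / 25 = 1.0

1.0


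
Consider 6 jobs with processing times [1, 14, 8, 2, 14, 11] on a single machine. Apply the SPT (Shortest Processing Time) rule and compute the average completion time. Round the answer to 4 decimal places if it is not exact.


Sort jobs by processing time (SPT order): [1, 2, 8, 11, 14, 14]
Compute completion times sequentially:
  Job 1: processing = 1, completes at 1
  Job 2: processing = 2, completes at 3
  Job 3: processing = 8, completes at 11
  Job 4: processing = 11, completes at 22
  Job 5: processing = 14, completes at 36
  Job 6: processing = 14, completes at 50
Sum of completion times = 123
Average completion time = 123/6 = 20.5

20.5


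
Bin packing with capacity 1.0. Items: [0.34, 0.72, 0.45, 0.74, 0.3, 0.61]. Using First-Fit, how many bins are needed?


Place items sequentially using First-Fit:
  Item 0.34 -> new Bin 1
  Item 0.72 -> new Bin 2
  Item 0.45 -> Bin 1 (now 0.79)
  Item 0.74 -> new Bin 3
  Item 0.3 -> new Bin 4
  Item 0.61 -> Bin 4 (now 0.91)
Total bins used = 4

4


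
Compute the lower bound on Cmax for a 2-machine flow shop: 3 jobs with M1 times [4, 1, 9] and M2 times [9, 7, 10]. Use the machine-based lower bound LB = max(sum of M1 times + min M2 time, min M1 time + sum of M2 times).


LB1 = sum(M1 times) + min(M2 times) = 14 + 7 = 21
LB2 = min(M1 times) + sum(M2 times) = 1 + 26 = 27
Lower bound = max(LB1, LB2) = max(21, 27) = 27

27


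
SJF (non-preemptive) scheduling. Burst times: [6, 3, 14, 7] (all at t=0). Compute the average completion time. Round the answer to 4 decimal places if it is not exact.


SJF order (ascending): [3, 6, 7, 14]
Completion times:
  Job 1: burst=3, C=3
  Job 2: burst=6, C=9
  Job 3: burst=7, C=16
  Job 4: burst=14, C=30
Average completion = 58/4 = 14.5

14.5


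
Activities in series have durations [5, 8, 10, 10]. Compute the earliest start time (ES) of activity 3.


Activity 3 starts after activities 1 through 2 complete.
Predecessor durations: [5, 8]
ES = 5 + 8 = 13

13


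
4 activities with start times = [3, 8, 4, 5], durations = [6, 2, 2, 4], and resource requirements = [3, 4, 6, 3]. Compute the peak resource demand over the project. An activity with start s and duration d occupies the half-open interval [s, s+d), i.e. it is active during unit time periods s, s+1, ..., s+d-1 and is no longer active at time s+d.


Each activity i is active on [start_i, start_i + duration_i).
Compute total resource usage per time slot:
  t=0: active resources = [], total = 0
  t=1: active resources = [], total = 0
  t=2: active resources = [], total = 0
  t=3: active resources = [3], total = 3
  t=4: active resources = [3, 6], total = 9
  t=5: active resources = [3, 6, 3], total = 12
  t=6: active resources = [3, 3], total = 6
  t=7: active resources = [3, 3], total = 6
  t=8: active resources = [3, 4, 3], total = 10
  t=9: active resources = [4], total = 4
Peak resource demand = 12

12


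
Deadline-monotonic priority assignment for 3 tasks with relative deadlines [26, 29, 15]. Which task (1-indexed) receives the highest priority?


Sort tasks by relative deadline (ascending):
  Task 3: deadline = 15
  Task 1: deadline = 26
  Task 2: deadline = 29
Priority order (highest first): [3, 1, 2]
Highest priority task = 3

3


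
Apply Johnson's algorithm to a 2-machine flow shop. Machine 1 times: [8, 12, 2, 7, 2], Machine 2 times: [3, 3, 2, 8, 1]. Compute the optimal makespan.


Apply Johnson's rule:
  Group 1 (a <= b): [(3, 2, 2), (4, 7, 8)]
  Group 2 (a > b): [(1, 8, 3), (2, 12, 3), (5, 2, 1)]
Optimal job order: [3, 4, 1, 2, 5]
Schedule:
  Job 3: M1 done at 2, M2 done at 4
  Job 4: M1 done at 9, M2 done at 17
  Job 1: M1 done at 17, M2 done at 20
  Job 2: M1 done at 29, M2 done at 32
  Job 5: M1 done at 31, M2 done at 33
Makespan = 33

33


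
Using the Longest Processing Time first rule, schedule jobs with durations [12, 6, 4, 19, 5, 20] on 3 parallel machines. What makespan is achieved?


Sort jobs in decreasing order (LPT): [20, 19, 12, 6, 5, 4]
Assign each job to the least loaded machine:
  Machine 1: jobs [20], load = 20
  Machine 2: jobs [19, 4], load = 23
  Machine 3: jobs [12, 6, 5], load = 23
Makespan = max load = 23

23


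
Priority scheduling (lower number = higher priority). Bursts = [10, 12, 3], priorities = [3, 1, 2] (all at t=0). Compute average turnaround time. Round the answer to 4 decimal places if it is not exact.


Sort by priority (ascending = highest first):
Order: [(1, 12), (2, 3), (3, 10)]
Completion times:
  Priority 1, burst=12, C=12
  Priority 2, burst=3, C=15
  Priority 3, burst=10, C=25
Average turnaround = 52/3 = 17.3333

17.3333


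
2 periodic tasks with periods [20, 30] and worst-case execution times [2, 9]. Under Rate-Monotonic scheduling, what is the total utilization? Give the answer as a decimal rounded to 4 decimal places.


Compute individual utilizations (exact fractions):
  Task 1: C/T = 2/20 = 1/10 (approx. 0.1)
  Task 2: C/T = 9/30 = 3/10 (approx. 0.3)
Total utilization U = 1/10 + 3/10 = 2/5
Rounded to 4 decimal places: U = 0.4000
RM (Liu & Layland) bound for 2 tasks = 0.828427; compare with U = 2/5 (approx. 0.400000)
U <= bound, so schedulable by RM sufficient condition.

0.4000


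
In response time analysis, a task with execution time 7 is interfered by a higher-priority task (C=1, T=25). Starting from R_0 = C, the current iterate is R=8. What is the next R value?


R_next = C + ceil(R_prev / T_hp) * C_hp
ceil(8 / 25) = ceil(0.32) = 1
Interference = 1 * 1 = 1
R_next = 7 + 1 = 8
R_next = R_prev, so the iteration has converged (response time = 8).

8


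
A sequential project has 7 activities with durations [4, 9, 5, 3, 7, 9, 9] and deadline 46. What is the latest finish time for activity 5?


LF(activity 5) = deadline - sum of successor durations
Successors: activities 6 through 7 with durations [9, 9]
Sum of successor durations = 18
LF = 46 - 18 = 28

28


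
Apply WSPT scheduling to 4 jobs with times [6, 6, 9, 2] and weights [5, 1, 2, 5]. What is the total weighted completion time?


Compute p/w ratios and sort ascending (WSPT): [(2, 5), (6, 5), (9, 2), (6, 1)]
Compute weighted completion times:
  Job (p=2,w=5): C=2, w*C=5*2=10
  Job (p=6,w=5): C=8, w*C=5*8=40
  Job (p=9,w=2): C=17, w*C=2*17=34
  Job (p=6,w=1): C=23, w*C=1*23=23
Total weighted completion time = 107

107


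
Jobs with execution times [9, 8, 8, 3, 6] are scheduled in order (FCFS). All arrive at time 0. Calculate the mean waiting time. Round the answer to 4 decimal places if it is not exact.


FCFS order (as given): [9, 8, 8, 3, 6]
Waiting times:
  Job 1: wait = 0
  Job 2: wait = 9
  Job 3: wait = 17
  Job 4: wait = 25
  Job 5: wait = 28
Sum of waiting times = 79
Average waiting time = 79/5 = 15.8

15.8


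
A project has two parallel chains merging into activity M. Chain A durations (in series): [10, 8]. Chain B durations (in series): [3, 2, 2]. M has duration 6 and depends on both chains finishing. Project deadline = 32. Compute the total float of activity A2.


Forward pass: ES(A2) = sum of predecessors on chain A = 10
EF = ES + duration = 10 + 8 = 18
Backward pass: LF(M) = deadline = 32; LS(M) = 32 - 6 = 26
LF(A2) = LS(M) - sum(successors on chain A) = 26 - 0 = 26
LS = LF - duration = 26 - 8 = 18
Total float = LS - ES = 18 - 10 = 8

8


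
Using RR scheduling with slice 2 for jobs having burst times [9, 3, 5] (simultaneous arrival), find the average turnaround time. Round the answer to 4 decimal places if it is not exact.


Time quantum = 2
Execution trace:
  J1 runs 2 units, time = 2
  J2 runs 2 units, time = 4
  J3 runs 2 units, time = 6
  J1 runs 2 units, time = 8
  J2 runs 1 units, time = 9
  J3 runs 2 units, time = 11
  J1 runs 2 units, time = 13
  J3 runs 1 units, time = 14
  J1 runs 2 units, time = 16
  J1 runs 1 units, time = 17
Finish times: [17, 9, 14]
Average turnaround = 40/3 = 13.3333

13.3333


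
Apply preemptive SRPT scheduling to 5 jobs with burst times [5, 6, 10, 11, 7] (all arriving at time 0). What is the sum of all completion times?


Since all jobs arrive at t=0, SRPT equals SPT ordering.
SPT order: [5, 6, 7, 10, 11]
Completion times:
  Job 1: p=5, C=5
  Job 2: p=6, C=11
  Job 3: p=7, C=18
  Job 4: p=10, C=28
  Job 5: p=11, C=39
Total completion time = 5 + 11 + 18 + 28 + 39 = 101

101


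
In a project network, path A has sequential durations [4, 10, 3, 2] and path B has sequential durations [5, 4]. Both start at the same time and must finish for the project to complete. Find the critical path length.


Path A total = 4 + 10 + 3 + 2 = 19
Path B total = 5 + 4 = 9
Critical path = longest path = max(19, 9) = 19

19


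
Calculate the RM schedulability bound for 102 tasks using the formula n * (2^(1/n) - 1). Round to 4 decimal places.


Compute 2^(1/102) = 1.0068187028
Subtract 1: 1.0068187028 - 1 = 0.0068187028
Multiply by n: 102 * 0.0068187028 = 0.6955076856
Round to 4 dp: 0.6955

0.6955


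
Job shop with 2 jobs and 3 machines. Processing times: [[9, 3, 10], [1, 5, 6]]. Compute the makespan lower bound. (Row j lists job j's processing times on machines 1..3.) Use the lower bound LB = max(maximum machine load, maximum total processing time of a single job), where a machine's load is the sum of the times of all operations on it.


Machine loads:
  Machine 1: 9 + 1 = 10
  Machine 2: 3 + 5 = 8
  Machine 3: 10 + 6 = 16
Max machine load = 16
Job totals:
  Job 1: 22
  Job 2: 12
Max job total = 22
Lower bound = max(16, 22) = 22

22


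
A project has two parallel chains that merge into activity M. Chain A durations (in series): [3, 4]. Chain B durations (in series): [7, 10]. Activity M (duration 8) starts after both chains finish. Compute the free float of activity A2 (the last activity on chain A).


ES(A2) = sum of predecessors on chain A = 3
EF(A2) = ES + duration = 3 + 4 = 7
Successor of A2 is M. ES(M) = max(sum(A), sum(B)) = max(7, 17) = 17
Free float = ES(successor) - EF(current) = 17 - 7 = 10

10


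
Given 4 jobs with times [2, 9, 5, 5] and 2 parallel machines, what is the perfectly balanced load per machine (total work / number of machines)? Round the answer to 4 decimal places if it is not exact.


Total processing time = 2 + 9 + 5 + 5 = 21
Number of machines = 2
Ideal balanced load = 21 / 2 = 10.5

10.5


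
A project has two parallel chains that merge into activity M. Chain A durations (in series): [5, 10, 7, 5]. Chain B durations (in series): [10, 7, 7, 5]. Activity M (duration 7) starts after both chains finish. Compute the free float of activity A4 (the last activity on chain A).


ES(A4) = sum of predecessors on chain A = 22
EF(A4) = ES + duration = 22 + 5 = 27
Successor of A4 is M. ES(M) = max(sum(A), sum(B)) = max(27, 29) = 29
Free float = ES(successor) - EF(current) = 29 - 27 = 2

2


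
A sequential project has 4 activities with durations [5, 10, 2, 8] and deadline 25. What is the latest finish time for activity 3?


LF(activity 3) = deadline - sum of successor durations
Successors: activities 4 through 4 with durations [8]
Sum of successor durations = 8
LF = 25 - 8 = 17

17


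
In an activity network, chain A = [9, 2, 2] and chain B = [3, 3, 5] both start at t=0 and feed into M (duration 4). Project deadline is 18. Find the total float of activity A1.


Forward pass: ES(A1) = sum of predecessors on chain A = 0
EF = ES + duration = 0 + 9 = 9
Backward pass: LF(M) = deadline = 18; LS(M) = 18 - 4 = 14
LF(A1) = LS(M) - sum(successors on chain A) = 14 - 4 = 10
LS = LF - duration = 10 - 9 = 1
Total float = LS - ES = 1 - 0 = 1

1


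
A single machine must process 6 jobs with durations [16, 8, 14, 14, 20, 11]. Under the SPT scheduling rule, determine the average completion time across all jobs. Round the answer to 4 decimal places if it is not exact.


Sort jobs by processing time (SPT order): [8, 11, 14, 14, 16, 20]
Compute completion times sequentially:
  Job 1: processing = 8, completes at 8
  Job 2: processing = 11, completes at 19
  Job 3: processing = 14, completes at 33
  Job 4: processing = 14, completes at 47
  Job 5: processing = 16, completes at 63
  Job 6: processing = 20, completes at 83
Sum of completion times = 253
Average completion time = 253/6 = 42.1667

42.1667


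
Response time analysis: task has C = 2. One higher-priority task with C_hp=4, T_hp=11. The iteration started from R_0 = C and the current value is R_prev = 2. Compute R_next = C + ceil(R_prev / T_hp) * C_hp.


R_next = C + ceil(R_prev / T_hp) * C_hp
ceil(2 / 11) = ceil(0.1818) = 1
Interference = 1 * 4 = 4
R_next = 2 + 4 = 6

6


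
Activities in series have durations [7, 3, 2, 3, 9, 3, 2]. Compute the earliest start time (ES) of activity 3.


Activity 3 starts after activities 1 through 2 complete.
Predecessor durations: [7, 3]
ES = 7 + 3 = 10

10


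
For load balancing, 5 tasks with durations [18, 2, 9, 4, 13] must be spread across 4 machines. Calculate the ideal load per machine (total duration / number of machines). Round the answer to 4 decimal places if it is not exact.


Total processing time = 18 + 2 + 9 + 4 + 13 = 46
Number of machines = 4
Ideal balanced load = 46 / 4 = 11.5

11.5


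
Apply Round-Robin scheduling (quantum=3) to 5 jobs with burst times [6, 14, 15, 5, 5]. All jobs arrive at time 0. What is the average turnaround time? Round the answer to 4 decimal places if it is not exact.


Time quantum = 3
Execution trace:
  J1 runs 3 units, time = 3
  J2 runs 3 units, time = 6
  J3 runs 3 units, time = 9
  J4 runs 3 units, time = 12
  J5 runs 3 units, time = 15
  J1 runs 3 units, time = 18
  J2 runs 3 units, time = 21
  J3 runs 3 units, time = 24
  J4 runs 2 units, time = 26
  J5 runs 2 units, time = 28
  J2 runs 3 units, time = 31
  J3 runs 3 units, time = 34
  J2 runs 3 units, time = 37
  J3 runs 3 units, time = 40
  J2 runs 2 units, time = 42
  J3 runs 3 units, time = 45
Finish times: [18, 42, 45, 26, 28]
Average turnaround = 159/5 = 31.8

31.8


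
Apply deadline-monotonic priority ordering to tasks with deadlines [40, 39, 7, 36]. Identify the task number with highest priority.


Sort tasks by relative deadline (ascending):
  Task 3: deadline = 7
  Task 4: deadline = 36
  Task 2: deadline = 39
  Task 1: deadline = 40
Priority order (highest first): [3, 4, 2, 1]
Highest priority task = 3

3


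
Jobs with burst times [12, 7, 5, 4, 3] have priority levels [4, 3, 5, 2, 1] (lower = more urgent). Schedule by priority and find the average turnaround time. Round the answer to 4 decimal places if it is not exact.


Sort by priority (ascending = highest first):
Order: [(1, 3), (2, 4), (3, 7), (4, 12), (5, 5)]
Completion times:
  Priority 1, burst=3, C=3
  Priority 2, burst=4, C=7
  Priority 3, burst=7, C=14
  Priority 4, burst=12, C=26
  Priority 5, burst=5, C=31
Average turnaround = 81/5 = 16.2

16.2


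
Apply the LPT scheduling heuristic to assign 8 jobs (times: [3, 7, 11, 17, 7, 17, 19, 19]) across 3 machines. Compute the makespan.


Sort jobs in decreasing order (LPT): [19, 19, 17, 17, 11, 7, 7, 3]
Assign each job to the least loaded machine:
  Machine 1: jobs [19, 11, 3], load = 33
  Machine 2: jobs [19, 7, 7], load = 33
  Machine 3: jobs [17, 17], load = 34
Makespan = max load = 34

34


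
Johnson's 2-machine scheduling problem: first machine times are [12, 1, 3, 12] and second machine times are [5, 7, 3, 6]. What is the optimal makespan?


Apply Johnson's rule:
  Group 1 (a <= b): [(2, 1, 7), (3, 3, 3)]
  Group 2 (a > b): [(4, 12, 6), (1, 12, 5)]
Optimal job order: [2, 3, 4, 1]
Schedule:
  Job 2: M1 done at 1, M2 done at 8
  Job 3: M1 done at 4, M2 done at 11
  Job 4: M1 done at 16, M2 done at 22
  Job 1: M1 done at 28, M2 done at 33
Makespan = 33

33


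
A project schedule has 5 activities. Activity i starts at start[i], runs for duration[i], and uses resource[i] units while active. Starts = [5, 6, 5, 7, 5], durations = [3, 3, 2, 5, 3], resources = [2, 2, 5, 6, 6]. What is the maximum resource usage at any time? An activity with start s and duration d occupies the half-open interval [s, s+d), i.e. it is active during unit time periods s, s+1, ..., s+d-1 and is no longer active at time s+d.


Each activity i is active on [start_i, start_i + duration_i).
Compute total resource usage per time slot:
  t=0: active resources = [], total = 0
  t=1: active resources = [], total = 0
  t=2: active resources = [], total = 0
  t=3: active resources = [], total = 0
  t=4: active resources = [], total = 0
  t=5: active resources = [2, 5, 6], total = 13
  t=6: active resources = [2, 2, 5, 6], total = 15
  t=7: active resources = [2, 2, 6, 6], total = 16
  t=8: active resources = [2, 6], total = 8
  t=9: active resources = [6], total = 6
  t=10: active resources = [6], total = 6
  t=11: active resources = [6], total = 6
Peak resource demand = 16

16


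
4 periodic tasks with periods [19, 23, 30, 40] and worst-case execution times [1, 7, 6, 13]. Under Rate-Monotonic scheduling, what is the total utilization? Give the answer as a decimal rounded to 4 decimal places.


Compute individual utilizations (exact fractions):
  Task 1: C/T = 1/19 (approx. 0.0526)
  Task 2: C/T = 7/23 (approx. 0.3043)
  Task 3: C/T = 6/30 = 1/5 (approx. 0.2)
  Task 4: C/T = 13/40 (approx. 0.325)
Total utilization U = 1/19 + 7/23 + 1/5 + 13/40 = 15417/17480
Rounded to 4 decimal places: U = 0.8820
RM (Liu & Layland) bound for 4 tasks = 0.756828; compare with U = 15417/17480 (approx. 0.881979)
bound < U <= 1, so the RM sufficient condition is not met (inconclusive; an exact test such as response-time analysis is needed).

0.8820


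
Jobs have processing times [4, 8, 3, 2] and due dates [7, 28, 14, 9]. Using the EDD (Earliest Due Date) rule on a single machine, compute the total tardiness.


Sort by due date (EDD order): [(4, 7), (2, 9), (3, 14), (8, 28)]
Compute completion times and tardiness:
  Job 1: p=4, d=7, C=4, tardiness=max(0,4-7)=0
  Job 2: p=2, d=9, C=6, tardiness=max(0,6-9)=0
  Job 3: p=3, d=14, C=9, tardiness=max(0,9-14)=0
  Job 4: p=8, d=28, C=17, tardiness=max(0,17-28)=0
Total tardiness = 0

0


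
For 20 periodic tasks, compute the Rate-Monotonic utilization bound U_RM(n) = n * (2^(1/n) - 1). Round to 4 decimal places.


Compute 2^(1/20) = 1.0352649238
Subtract 1: 1.0352649238 - 1 = 0.0352649238
Multiply by n: 20 * 0.0352649238 = 0.7052984760
Round to 4 dp: 0.7053

0.7053


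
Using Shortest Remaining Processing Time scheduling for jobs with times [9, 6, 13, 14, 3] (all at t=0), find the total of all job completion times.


Since all jobs arrive at t=0, SRPT equals SPT ordering.
SPT order: [3, 6, 9, 13, 14]
Completion times:
  Job 1: p=3, C=3
  Job 2: p=6, C=9
  Job 3: p=9, C=18
  Job 4: p=13, C=31
  Job 5: p=14, C=45
Total completion time = 3 + 9 + 18 + 31 + 45 = 106

106


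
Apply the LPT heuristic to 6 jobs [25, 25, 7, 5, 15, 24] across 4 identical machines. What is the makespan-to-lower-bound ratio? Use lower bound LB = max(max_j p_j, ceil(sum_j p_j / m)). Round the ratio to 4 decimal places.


LPT order: [25, 25, 24, 15, 7, 5]
Machine loads after assignment: [25, 25, 24, 27]
LPT makespan = 27
Lower bound = max(max_job, ceil(total/4)) = max(25, 26) = 26
Ratio = 27 / 26 = 1.0385

1.0385


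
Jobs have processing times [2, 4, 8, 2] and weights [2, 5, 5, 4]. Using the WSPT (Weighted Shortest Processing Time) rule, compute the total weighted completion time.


Compute p/w ratios and sort ascending (WSPT): [(2, 4), (4, 5), (2, 2), (8, 5)]
Compute weighted completion times:
  Job (p=2,w=4): C=2, w*C=4*2=8
  Job (p=4,w=5): C=6, w*C=5*6=30
  Job (p=2,w=2): C=8, w*C=2*8=16
  Job (p=8,w=5): C=16, w*C=5*16=80
Total weighted completion time = 134

134


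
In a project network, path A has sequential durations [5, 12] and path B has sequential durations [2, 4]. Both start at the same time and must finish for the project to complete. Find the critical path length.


Path A total = 5 + 12 = 17
Path B total = 2 + 4 = 6
Critical path = longest path = max(17, 6) = 17

17


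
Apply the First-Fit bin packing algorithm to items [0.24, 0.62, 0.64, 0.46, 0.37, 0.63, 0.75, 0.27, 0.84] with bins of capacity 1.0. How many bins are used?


Place items sequentially using First-Fit:
  Item 0.24 -> new Bin 1
  Item 0.62 -> Bin 1 (now 0.86)
  Item 0.64 -> new Bin 2
  Item 0.46 -> new Bin 3
  Item 0.37 -> Bin 3 (now 0.83)
  Item 0.63 -> new Bin 4
  Item 0.75 -> new Bin 5
  Item 0.27 -> Bin 2 (now 0.91)
  Item 0.84 -> new Bin 6
Total bins used = 6

6


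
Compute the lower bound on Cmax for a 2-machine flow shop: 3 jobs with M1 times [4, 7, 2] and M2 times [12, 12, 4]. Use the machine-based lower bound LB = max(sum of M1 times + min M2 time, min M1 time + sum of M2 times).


LB1 = sum(M1 times) + min(M2 times) = 13 + 4 = 17
LB2 = min(M1 times) + sum(M2 times) = 2 + 28 = 30
Lower bound = max(LB1, LB2) = max(17, 30) = 30

30


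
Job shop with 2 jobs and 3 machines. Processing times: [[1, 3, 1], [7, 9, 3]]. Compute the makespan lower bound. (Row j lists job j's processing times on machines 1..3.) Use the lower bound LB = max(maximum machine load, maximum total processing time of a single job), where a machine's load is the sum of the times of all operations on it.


Machine loads:
  Machine 1: 1 + 7 = 8
  Machine 2: 3 + 9 = 12
  Machine 3: 1 + 3 = 4
Max machine load = 12
Job totals:
  Job 1: 5
  Job 2: 19
Max job total = 19
Lower bound = max(12, 19) = 19

19


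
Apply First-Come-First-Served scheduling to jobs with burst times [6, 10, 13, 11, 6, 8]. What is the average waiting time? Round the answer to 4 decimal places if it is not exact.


FCFS order (as given): [6, 10, 13, 11, 6, 8]
Waiting times:
  Job 1: wait = 0
  Job 2: wait = 6
  Job 3: wait = 16
  Job 4: wait = 29
  Job 5: wait = 40
  Job 6: wait = 46
Sum of waiting times = 137
Average waiting time = 137/6 = 22.8333

22.8333


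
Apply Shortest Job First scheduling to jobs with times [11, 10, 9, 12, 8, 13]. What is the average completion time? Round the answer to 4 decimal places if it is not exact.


SJF order (ascending): [8, 9, 10, 11, 12, 13]
Completion times:
  Job 1: burst=8, C=8
  Job 2: burst=9, C=17
  Job 3: burst=10, C=27
  Job 4: burst=11, C=38
  Job 5: burst=12, C=50
  Job 6: burst=13, C=63
Average completion = 203/6 = 33.8333

33.8333


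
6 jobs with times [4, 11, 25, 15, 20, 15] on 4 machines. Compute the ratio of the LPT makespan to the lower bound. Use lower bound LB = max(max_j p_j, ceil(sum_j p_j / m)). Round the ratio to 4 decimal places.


LPT order: [25, 20, 15, 15, 11, 4]
Machine loads after assignment: [25, 20, 26, 19]
LPT makespan = 26
Lower bound = max(max_job, ceil(total/4)) = max(25, 23) = 25
Ratio = 26 / 25 = 1.04

1.04


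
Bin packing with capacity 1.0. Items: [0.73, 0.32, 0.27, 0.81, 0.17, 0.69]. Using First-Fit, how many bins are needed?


Place items sequentially using First-Fit:
  Item 0.73 -> new Bin 1
  Item 0.32 -> new Bin 2
  Item 0.27 -> Bin 1 (now 1.0)
  Item 0.81 -> new Bin 3
  Item 0.17 -> Bin 2 (now 0.49)
  Item 0.69 -> new Bin 4
Total bins used = 4

4


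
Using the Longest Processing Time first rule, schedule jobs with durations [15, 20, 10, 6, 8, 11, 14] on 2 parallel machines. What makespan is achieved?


Sort jobs in decreasing order (LPT): [20, 15, 14, 11, 10, 8, 6]
Assign each job to the least loaded machine:
  Machine 1: jobs [20, 11, 8, 6], load = 45
  Machine 2: jobs [15, 14, 10], load = 39
Makespan = max load = 45

45


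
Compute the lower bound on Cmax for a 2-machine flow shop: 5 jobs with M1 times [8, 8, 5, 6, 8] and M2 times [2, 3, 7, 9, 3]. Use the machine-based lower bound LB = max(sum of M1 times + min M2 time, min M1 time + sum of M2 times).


LB1 = sum(M1 times) + min(M2 times) = 35 + 2 = 37
LB2 = min(M1 times) + sum(M2 times) = 5 + 24 = 29
Lower bound = max(LB1, LB2) = max(37, 29) = 37

37


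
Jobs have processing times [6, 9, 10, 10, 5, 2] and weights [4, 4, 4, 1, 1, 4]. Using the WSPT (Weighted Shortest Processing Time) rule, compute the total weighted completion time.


Compute p/w ratios and sort ascending (WSPT): [(2, 4), (6, 4), (9, 4), (10, 4), (5, 1), (10, 1)]
Compute weighted completion times:
  Job (p=2,w=4): C=2, w*C=4*2=8
  Job (p=6,w=4): C=8, w*C=4*8=32
  Job (p=9,w=4): C=17, w*C=4*17=68
  Job (p=10,w=4): C=27, w*C=4*27=108
  Job (p=5,w=1): C=32, w*C=1*32=32
  Job (p=10,w=1): C=42, w*C=1*42=42
Total weighted completion time = 290

290


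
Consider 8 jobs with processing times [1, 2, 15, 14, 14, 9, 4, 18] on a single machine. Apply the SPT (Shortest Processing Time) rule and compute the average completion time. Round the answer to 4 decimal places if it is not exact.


Sort jobs by processing time (SPT order): [1, 2, 4, 9, 14, 14, 15, 18]
Compute completion times sequentially:
  Job 1: processing = 1, completes at 1
  Job 2: processing = 2, completes at 3
  Job 3: processing = 4, completes at 7
  Job 4: processing = 9, completes at 16
  Job 5: processing = 14, completes at 30
  Job 6: processing = 14, completes at 44
  Job 7: processing = 15, completes at 59
  Job 8: processing = 18, completes at 77
Sum of completion times = 237
Average completion time = 237/8 = 29.625

29.625


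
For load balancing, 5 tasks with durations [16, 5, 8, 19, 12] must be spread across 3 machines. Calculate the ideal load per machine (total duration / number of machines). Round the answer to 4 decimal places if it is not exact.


Total processing time = 16 + 5 + 8 + 19 + 12 = 60
Number of machines = 3
Ideal balanced load = 60 / 3 = 20.0

20.0


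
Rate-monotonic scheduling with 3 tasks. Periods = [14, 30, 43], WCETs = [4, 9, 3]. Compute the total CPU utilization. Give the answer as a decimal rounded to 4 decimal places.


Compute individual utilizations (exact fractions):
  Task 1: C/T = 4/14 = 2/7 (approx. 0.2857)
  Task 2: C/T = 9/30 = 3/10 (approx. 0.3)
  Task 3: C/T = 3/43 (approx. 0.0698)
Total utilization U = 2/7 + 3/10 + 3/43 = 1973/3010
Rounded to 4 decimal places: U = 0.6555
RM (Liu & Layland) bound for 3 tasks = 0.779763; compare with U = 1973/3010 (approx. 0.655482)
U <= bound, so schedulable by RM sufficient condition.

0.6555


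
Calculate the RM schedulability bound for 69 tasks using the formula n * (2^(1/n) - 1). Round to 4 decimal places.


Compute 2^(1/69) = 1.0100962378
Subtract 1: 1.0100962378 - 1 = 0.0100962378
Multiply by n: 69 * 0.0100962378 = 0.6966404082
Round to 4 dp: 0.6966

0.6966


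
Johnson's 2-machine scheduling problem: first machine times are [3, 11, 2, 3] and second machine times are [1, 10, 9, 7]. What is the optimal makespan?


Apply Johnson's rule:
  Group 1 (a <= b): [(3, 2, 9), (4, 3, 7)]
  Group 2 (a > b): [(2, 11, 10), (1, 3, 1)]
Optimal job order: [3, 4, 2, 1]
Schedule:
  Job 3: M1 done at 2, M2 done at 11
  Job 4: M1 done at 5, M2 done at 18
  Job 2: M1 done at 16, M2 done at 28
  Job 1: M1 done at 19, M2 done at 29
Makespan = 29

29


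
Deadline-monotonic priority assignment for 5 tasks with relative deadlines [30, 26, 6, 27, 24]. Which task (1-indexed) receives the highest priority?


Sort tasks by relative deadline (ascending):
  Task 3: deadline = 6
  Task 5: deadline = 24
  Task 2: deadline = 26
  Task 4: deadline = 27
  Task 1: deadline = 30
Priority order (highest first): [3, 5, 2, 4, 1]
Highest priority task = 3

3


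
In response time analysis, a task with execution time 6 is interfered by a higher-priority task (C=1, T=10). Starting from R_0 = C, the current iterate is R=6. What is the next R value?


R_next = C + ceil(R_prev / T_hp) * C_hp
ceil(6 / 10) = ceil(0.6) = 1
Interference = 1 * 1 = 1
R_next = 6 + 1 = 7

7


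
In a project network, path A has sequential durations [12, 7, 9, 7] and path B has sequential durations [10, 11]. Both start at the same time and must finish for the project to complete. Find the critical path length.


Path A total = 12 + 7 + 9 + 7 = 35
Path B total = 10 + 11 = 21
Critical path = longest path = max(35, 21) = 35

35


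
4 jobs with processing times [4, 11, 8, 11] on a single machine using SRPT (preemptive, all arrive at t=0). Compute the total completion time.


Since all jobs arrive at t=0, SRPT equals SPT ordering.
SPT order: [4, 8, 11, 11]
Completion times:
  Job 1: p=4, C=4
  Job 2: p=8, C=12
  Job 3: p=11, C=23
  Job 4: p=11, C=34
Total completion time = 4 + 12 + 23 + 34 = 73

73


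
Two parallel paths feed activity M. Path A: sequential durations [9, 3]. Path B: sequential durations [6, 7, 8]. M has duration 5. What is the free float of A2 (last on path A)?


ES(A2) = sum of predecessors on chain A = 9
EF(A2) = ES + duration = 9 + 3 = 12
Successor of A2 is M. ES(M) = max(sum(A), sum(B)) = max(12, 21) = 21
Free float = ES(successor) - EF(current) = 21 - 12 = 9

9


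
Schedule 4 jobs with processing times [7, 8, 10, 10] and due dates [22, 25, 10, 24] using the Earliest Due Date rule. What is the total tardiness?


Sort by due date (EDD order): [(10, 10), (7, 22), (10, 24), (8, 25)]
Compute completion times and tardiness:
  Job 1: p=10, d=10, C=10, tardiness=max(0,10-10)=0
  Job 2: p=7, d=22, C=17, tardiness=max(0,17-22)=0
  Job 3: p=10, d=24, C=27, tardiness=max(0,27-24)=3
  Job 4: p=8, d=25, C=35, tardiness=max(0,35-25)=10
Total tardiness = 13

13


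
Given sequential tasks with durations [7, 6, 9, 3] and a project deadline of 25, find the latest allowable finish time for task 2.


LF(activity 2) = deadline - sum of successor durations
Successors: activities 3 through 4 with durations [9, 3]
Sum of successor durations = 12
LF = 25 - 12 = 13

13


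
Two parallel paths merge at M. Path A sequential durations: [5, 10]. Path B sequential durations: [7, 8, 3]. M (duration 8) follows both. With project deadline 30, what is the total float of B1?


Forward pass: ES(B1) = sum of predecessors on chain B = 0
EF = ES + duration = 0 + 7 = 7
Backward pass: LF(M) = deadline = 30; LS(M) = 30 - 8 = 22
LF(B1) = LS(M) - sum(successors on chain B) = 22 - 11 = 11
LS = LF - duration = 11 - 7 = 4
Total float = LS - ES = 4 - 0 = 4

4


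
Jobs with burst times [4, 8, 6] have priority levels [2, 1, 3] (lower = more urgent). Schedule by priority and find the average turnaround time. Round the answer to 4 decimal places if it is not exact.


Sort by priority (ascending = highest first):
Order: [(1, 8), (2, 4), (3, 6)]
Completion times:
  Priority 1, burst=8, C=8
  Priority 2, burst=4, C=12
  Priority 3, burst=6, C=18
Average turnaround = 38/3 = 12.6667

12.6667


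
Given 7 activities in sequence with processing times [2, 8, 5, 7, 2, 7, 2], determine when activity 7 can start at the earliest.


Activity 7 starts after activities 1 through 6 complete.
Predecessor durations: [2, 8, 5, 7, 2, 7]
ES = 2 + 8 + 5 + 7 + 2 + 7 = 31

31


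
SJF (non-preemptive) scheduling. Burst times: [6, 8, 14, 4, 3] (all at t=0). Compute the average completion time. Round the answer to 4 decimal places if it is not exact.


SJF order (ascending): [3, 4, 6, 8, 14]
Completion times:
  Job 1: burst=3, C=3
  Job 2: burst=4, C=7
  Job 3: burst=6, C=13
  Job 4: burst=8, C=21
  Job 5: burst=14, C=35
Average completion = 79/5 = 15.8

15.8


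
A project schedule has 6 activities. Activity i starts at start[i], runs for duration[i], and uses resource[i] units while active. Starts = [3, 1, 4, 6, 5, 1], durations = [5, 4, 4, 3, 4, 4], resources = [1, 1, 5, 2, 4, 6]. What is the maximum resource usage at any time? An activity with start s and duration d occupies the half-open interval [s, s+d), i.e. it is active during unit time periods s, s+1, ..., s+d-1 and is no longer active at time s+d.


Each activity i is active on [start_i, start_i + duration_i).
Compute total resource usage per time slot:
  t=0: active resources = [], total = 0
  t=1: active resources = [1, 6], total = 7
  t=2: active resources = [1, 6], total = 7
  t=3: active resources = [1, 1, 6], total = 8
  t=4: active resources = [1, 1, 5, 6], total = 13
  t=5: active resources = [1, 5, 4], total = 10
  t=6: active resources = [1, 5, 2, 4], total = 12
  t=7: active resources = [1, 5, 2, 4], total = 12
  t=8: active resources = [2, 4], total = 6
Peak resource demand = 13

13


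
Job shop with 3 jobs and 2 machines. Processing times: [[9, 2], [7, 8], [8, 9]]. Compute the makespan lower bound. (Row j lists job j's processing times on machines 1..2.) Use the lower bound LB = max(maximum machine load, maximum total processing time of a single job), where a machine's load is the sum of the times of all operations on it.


Machine loads:
  Machine 1: 9 + 7 + 8 = 24
  Machine 2: 2 + 8 + 9 = 19
Max machine load = 24
Job totals:
  Job 1: 11
  Job 2: 15
  Job 3: 17
Max job total = 17
Lower bound = max(24, 17) = 24

24


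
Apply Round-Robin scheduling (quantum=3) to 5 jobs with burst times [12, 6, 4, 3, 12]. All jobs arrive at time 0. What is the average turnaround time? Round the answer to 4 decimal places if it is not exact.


Time quantum = 3
Execution trace:
  J1 runs 3 units, time = 3
  J2 runs 3 units, time = 6
  J3 runs 3 units, time = 9
  J4 runs 3 units, time = 12
  J5 runs 3 units, time = 15
  J1 runs 3 units, time = 18
  J2 runs 3 units, time = 21
  J3 runs 1 units, time = 22
  J5 runs 3 units, time = 25
  J1 runs 3 units, time = 28
  J5 runs 3 units, time = 31
  J1 runs 3 units, time = 34
  J5 runs 3 units, time = 37
Finish times: [34, 21, 22, 12, 37]
Average turnaround = 126/5 = 25.2

25.2
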